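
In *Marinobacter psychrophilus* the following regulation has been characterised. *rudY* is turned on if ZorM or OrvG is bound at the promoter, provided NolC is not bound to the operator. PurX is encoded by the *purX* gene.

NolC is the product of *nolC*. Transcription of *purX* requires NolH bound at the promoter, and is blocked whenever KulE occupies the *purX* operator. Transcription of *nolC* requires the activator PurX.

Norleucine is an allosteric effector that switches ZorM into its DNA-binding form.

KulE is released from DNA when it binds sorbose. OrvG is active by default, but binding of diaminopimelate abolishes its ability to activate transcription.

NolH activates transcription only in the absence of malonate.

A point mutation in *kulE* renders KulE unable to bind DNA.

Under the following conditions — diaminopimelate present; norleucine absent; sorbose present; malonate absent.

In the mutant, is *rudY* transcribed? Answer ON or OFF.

OFF

Norleucine is absent, so ZorM is inactive.
Diaminopimelate is present, so OrvG is inactive.
KulE is non-functional in this strain, so it has no effect.
Malonate is absent, so NolH is active.
No repressor is bound and NolH is active, so *purX* is transcribed.
So PurX is produced and active.
No repressor is bound and PurX is active, so *nolC* is transcribed.
So NolC is produced and active.
With repressor NolC bound, *rudY* is not transcribed.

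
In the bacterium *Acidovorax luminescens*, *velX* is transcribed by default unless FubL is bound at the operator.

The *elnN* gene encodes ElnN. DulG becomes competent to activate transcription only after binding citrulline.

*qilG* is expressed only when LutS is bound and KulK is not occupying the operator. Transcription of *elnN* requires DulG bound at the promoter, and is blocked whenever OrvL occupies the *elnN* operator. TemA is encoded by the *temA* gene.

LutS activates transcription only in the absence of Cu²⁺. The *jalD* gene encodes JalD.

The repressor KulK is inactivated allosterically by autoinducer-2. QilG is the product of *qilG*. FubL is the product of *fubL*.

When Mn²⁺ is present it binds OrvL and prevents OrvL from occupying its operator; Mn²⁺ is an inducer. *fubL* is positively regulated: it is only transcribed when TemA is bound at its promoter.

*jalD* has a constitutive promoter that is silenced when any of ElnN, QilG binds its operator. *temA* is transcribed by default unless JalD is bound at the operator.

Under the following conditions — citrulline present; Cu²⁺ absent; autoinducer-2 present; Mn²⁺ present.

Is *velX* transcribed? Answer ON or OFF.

OFF

Mn²⁺ is present, so OrvL is inactive.
Citrulline is present, so DulG is active.
No repressor is bound and DulG is active, so *elnN* is transcribed.
So ElnN is produced and active.
Cu²⁺ is absent, so LutS is active.
Autoinducer-2 is present, so KulK is inactive.
No repressor is bound and LutS is active, so *qilG* is transcribed.
So QilG is produced and active.
With repressor ElnN bound, *jalD* is not transcribed.
So JalD is not produced.
With no repressor bound, *temA* is transcribed.
So TemA is produced and active.
No repressor is bound and TemA is active, so *fubL* is transcribed.
So FubL is produced and active.
With repressor FubL bound, *velX* is not transcribed.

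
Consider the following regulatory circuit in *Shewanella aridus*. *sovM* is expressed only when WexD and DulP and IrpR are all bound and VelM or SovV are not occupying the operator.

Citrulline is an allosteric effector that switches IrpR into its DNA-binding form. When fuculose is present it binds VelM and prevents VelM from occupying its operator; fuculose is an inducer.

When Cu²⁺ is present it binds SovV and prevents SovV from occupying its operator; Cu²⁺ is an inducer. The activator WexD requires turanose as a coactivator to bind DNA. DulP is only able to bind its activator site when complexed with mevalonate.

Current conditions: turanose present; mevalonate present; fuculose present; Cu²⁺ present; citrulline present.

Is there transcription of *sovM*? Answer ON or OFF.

ON

Fuculose is present, so VelM is inactive.
Turanose is present, so WexD is active.
Cu²⁺ is present, so SovV is inactive.
Mevalonate is present, so DulP is active.
Citrulline is present, so IrpR is active.
No repressor is bound and WexD and DulP and IrpR are active, so *sovM* is transcribed.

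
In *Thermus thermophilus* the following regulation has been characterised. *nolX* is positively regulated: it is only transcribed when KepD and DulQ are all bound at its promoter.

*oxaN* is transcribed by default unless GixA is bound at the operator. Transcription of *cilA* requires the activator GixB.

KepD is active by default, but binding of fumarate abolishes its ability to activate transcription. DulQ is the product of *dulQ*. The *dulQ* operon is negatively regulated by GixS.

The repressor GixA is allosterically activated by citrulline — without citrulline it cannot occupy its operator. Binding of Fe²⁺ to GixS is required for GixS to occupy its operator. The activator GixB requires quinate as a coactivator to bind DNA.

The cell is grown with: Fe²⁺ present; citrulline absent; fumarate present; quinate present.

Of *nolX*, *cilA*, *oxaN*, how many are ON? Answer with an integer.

2

Fumarate is present, so KepD is inactive.
Fe²⁺ is present, so GixS is active.
With repressor GixS bound, *dulQ* is not transcribed.
So DulQ is not produced.
Required activator KepD is absent, so *nolX* is not transcribed.
→ *nolX* is OFF.
Quinate is present, so GixB is active.
No repressor is bound and GixB is active, so *cilA* is transcribed.
→ *cilA* is ON.
Citrulline is absent, so GixA is inactive.
With no repressor bound, *oxaN* is transcribed.
→ *oxaN* is ON.
2 of the 3 genes are transcribed.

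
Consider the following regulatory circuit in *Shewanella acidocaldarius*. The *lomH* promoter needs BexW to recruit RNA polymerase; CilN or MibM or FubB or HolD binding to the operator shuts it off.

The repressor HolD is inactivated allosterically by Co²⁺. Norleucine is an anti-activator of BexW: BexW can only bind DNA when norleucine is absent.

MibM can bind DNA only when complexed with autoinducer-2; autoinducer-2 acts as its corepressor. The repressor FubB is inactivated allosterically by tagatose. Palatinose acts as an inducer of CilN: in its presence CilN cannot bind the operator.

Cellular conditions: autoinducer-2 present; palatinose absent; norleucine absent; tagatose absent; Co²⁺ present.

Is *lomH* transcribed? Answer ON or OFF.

Palatinose is absent, so CilN is active.
Norleucine is absent, so BexW is active.
Autoinducer-2 is present, so MibM is active.
Tagatose is absent, so FubB is active.
Co²⁺ is present, so HolD is inactive.
With repressor CilN bound, *lomH* is not transcribed.

OFF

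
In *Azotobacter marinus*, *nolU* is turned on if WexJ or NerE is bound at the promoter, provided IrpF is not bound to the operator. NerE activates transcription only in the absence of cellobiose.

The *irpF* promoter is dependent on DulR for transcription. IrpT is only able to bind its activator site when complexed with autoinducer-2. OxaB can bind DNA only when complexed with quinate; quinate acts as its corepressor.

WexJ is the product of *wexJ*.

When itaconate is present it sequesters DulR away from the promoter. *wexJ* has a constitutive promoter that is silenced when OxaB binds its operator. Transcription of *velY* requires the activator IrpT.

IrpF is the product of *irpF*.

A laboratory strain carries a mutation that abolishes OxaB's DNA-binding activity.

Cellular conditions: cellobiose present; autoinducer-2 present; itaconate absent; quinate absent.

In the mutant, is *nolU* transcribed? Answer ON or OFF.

OxaB is non-functional in this strain, so it has no effect.
With no repressor bound, *wexJ* is transcribed.
So WexJ is produced and active.
Itaconate is absent, so DulR is active.
No repressor is bound and DulR is active, so *irpF* is transcribed.
So IrpF is produced and active.
Cellobiose is present, so NerE is inactive.
With repressor IrpF bound, *nolU* is not transcribed.

OFF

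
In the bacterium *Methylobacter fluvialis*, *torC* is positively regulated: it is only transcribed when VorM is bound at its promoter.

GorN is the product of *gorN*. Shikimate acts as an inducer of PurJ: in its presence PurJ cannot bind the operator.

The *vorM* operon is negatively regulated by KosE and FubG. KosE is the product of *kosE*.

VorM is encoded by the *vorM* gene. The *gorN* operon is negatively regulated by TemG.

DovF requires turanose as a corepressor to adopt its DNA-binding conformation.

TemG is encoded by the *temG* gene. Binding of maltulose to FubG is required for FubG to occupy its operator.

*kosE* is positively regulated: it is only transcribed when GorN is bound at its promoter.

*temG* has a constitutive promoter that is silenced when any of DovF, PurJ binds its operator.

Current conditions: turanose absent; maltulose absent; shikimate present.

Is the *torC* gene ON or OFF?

Turanose is absent, so DovF is inactive.
Shikimate is present, so PurJ is inactive.
With no repressor bound, *temG* is transcribed.
So TemG is produced and active.
With repressor TemG bound, *gorN* is not transcribed.
So GorN is not produced.
Required activator GorN is absent, so *kosE* is not transcribed.
So KosE is not produced.
Maltulose is absent, so FubG is inactive.
With no repressor bound, *vorM* is transcribed.
So VorM is produced and active.
No repressor is bound and VorM is active, so *torC* is transcribed.

ON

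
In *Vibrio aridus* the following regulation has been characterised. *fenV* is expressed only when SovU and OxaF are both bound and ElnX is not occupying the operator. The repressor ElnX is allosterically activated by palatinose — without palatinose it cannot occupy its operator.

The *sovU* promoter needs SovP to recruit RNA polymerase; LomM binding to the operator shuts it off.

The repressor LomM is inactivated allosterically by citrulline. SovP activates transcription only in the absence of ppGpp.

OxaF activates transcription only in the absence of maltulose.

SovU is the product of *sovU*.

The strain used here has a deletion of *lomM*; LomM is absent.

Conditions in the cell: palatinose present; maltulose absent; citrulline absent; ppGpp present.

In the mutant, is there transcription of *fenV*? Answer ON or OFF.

OFF

ppGpp is present, so SovP is inactive.
LomM is non-functional in this strain, so it has no effect.
Required activator SovP is absent, so *sovU* is not transcribed.
So SovU is not produced.
Maltulose is absent, so OxaF is active.
Palatinose is present, so ElnX is active.
With repressor ElnX bound, *fenV* is not transcribed.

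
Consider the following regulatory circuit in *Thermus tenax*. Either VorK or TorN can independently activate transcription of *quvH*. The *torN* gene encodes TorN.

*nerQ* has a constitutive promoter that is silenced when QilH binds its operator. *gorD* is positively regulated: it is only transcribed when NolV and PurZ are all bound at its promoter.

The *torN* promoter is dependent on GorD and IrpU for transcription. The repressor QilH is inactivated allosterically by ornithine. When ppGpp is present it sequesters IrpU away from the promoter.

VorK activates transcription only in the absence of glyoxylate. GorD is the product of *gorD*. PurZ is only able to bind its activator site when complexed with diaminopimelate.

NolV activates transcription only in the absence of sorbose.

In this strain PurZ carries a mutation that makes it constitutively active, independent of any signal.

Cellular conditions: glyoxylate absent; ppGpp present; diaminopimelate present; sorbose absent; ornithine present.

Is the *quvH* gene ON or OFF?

ON

Glyoxylate is absent, so VorK is active.
Sorbose is absent, so NolV is active.
PurZ is constitutively active in this strain.
No repressor is bound and NolV and PurZ are active, so *gorD* is transcribed.
So GorD is produced and active.
ppGpp is present, so IrpU is inactive.
Required activator IrpU is absent, so *torN* is not transcribed.
So TorN is not produced.
Activator VorK is present, so *quvH* is transcribed.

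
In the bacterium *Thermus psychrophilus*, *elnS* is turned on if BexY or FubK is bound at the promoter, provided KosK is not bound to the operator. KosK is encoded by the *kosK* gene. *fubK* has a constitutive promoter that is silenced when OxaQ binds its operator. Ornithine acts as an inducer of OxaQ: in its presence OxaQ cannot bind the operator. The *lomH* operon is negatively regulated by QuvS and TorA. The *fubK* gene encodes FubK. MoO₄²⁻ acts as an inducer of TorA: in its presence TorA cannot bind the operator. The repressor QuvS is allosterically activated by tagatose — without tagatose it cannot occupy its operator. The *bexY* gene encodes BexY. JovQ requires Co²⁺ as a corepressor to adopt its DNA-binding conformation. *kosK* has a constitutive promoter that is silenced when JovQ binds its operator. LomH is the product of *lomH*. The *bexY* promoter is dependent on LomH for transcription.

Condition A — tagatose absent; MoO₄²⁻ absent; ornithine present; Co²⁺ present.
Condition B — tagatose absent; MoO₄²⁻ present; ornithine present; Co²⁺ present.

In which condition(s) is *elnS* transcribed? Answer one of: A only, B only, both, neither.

Condition A:
Tagatose is absent, so QuvS is inactive.
MoO₄²⁻ is absent, so TorA is active.
With repressor TorA bound, *lomH* is not transcribed.
So LomH is not produced.
Required activator LomH is absent, so *bexY* is not transcribed.
So BexY is not produced.
Ornithine is present, so OxaQ is inactive.
With no repressor bound, *fubK* is transcribed.
So FubK is produced and active.
Co²⁺ is present, so JovQ is active.
With repressor JovQ bound, *kosK* is not transcribed.
So KosK is not produced.
Activator FubK is present, so *elnS* is transcribed.
→ *elnS* is ON in A.
Condition B:
Tagatose is absent, so QuvS is inactive.
MoO₄²⁻ is present, so TorA is inactive.
With no repressor bound, *lomH* is transcribed.
So LomH is produced and active.
No repressor is bound and LomH is active, so *bexY* is transcribed.
So BexY is produced and active.
Ornithine is present, so OxaQ is inactive.
With no repressor bound, *fubK* is transcribed.
So FubK is produced and active.
Co²⁺ is present, so JovQ is active.
With repressor JovQ bound, *kosK* is not transcribed.
So KosK is not produced.
Activator BexY is present, so *elnS* is transcribed.
→ *elnS* is ON in B.

both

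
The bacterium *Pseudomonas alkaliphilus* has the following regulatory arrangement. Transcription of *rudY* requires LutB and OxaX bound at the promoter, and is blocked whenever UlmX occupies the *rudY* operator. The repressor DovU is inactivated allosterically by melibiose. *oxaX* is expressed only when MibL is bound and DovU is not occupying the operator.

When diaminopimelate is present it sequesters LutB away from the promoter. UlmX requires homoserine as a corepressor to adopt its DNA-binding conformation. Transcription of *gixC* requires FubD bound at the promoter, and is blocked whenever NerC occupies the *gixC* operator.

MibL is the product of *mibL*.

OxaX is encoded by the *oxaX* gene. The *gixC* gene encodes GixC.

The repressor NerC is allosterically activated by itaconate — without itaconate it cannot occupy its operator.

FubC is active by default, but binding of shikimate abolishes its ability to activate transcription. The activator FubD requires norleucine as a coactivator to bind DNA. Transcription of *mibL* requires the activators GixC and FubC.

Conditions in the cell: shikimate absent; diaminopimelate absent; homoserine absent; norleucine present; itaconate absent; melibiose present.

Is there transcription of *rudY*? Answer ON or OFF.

Diaminopimelate is absent, so LutB is active.
Melibiose is present, so DovU is inactive.
Norleucine is present, so FubD is active.
Itaconate is absent, so NerC is inactive.
No repressor is bound and FubD is active, so *gixC* is transcribed.
So GixC is produced and active.
Shikimate is absent, so FubC is active.
No repressor is bound and GixC and FubC are active, so *mibL* is transcribed.
So MibL is produced and active.
No repressor is bound and MibL is active, so *oxaX* is transcribed.
So OxaX is produced and active.
Homoserine is absent, so UlmX is inactive.
No repressor is bound and LutB and OxaX are active, so *rudY* is transcribed.

ON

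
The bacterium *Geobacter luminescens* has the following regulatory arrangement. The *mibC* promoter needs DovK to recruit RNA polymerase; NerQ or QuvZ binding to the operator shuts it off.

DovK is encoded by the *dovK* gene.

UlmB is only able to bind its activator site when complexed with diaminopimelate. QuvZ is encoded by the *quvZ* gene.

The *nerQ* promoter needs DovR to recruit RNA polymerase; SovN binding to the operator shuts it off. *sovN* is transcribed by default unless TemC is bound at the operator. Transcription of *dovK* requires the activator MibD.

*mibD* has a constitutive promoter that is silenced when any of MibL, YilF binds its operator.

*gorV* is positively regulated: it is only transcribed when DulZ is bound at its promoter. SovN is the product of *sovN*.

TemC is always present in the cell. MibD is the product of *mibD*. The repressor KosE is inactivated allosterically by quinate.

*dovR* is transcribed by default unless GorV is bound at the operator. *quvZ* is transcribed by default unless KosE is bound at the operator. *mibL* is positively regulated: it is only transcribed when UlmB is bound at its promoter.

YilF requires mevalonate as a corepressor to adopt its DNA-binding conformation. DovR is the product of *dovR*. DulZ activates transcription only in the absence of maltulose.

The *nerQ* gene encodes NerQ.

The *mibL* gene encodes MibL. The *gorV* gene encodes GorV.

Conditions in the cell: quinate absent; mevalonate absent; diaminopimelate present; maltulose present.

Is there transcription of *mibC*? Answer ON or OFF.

OFF

Diaminopimelate is present, so UlmB is active.
No repressor is bound and UlmB is active, so *mibL* is transcribed.
So MibL is produced and active.
Mevalonate is absent, so YilF is inactive.
With repressor MibL bound, *mibD* is not transcribed.
So MibD is not produced.
Required activator MibD is absent, so *dovK* is not transcribed.
So DovK is not produced.
Maltulose is present, so DulZ is inactive.
Required activator DulZ is absent, so *gorV* is not transcribed.
So GorV is not produced.
With no repressor bound, *dovR* is transcribed.
So DovR is produced and active.
TemC is produced constitutively and is active.
With repressor TemC bound, *sovN* is not transcribed.
So SovN is not produced.
No repressor is bound and DovR is active, so *nerQ* is transcribed.
So NerQ is produced and active.
Quinate is absent, so KosE is active.
With repressor KosE bound, *quvZ* is not transcribed.
So QuvZ is not produced.
With repressor NerQ bound, *mibC* is not transcribed.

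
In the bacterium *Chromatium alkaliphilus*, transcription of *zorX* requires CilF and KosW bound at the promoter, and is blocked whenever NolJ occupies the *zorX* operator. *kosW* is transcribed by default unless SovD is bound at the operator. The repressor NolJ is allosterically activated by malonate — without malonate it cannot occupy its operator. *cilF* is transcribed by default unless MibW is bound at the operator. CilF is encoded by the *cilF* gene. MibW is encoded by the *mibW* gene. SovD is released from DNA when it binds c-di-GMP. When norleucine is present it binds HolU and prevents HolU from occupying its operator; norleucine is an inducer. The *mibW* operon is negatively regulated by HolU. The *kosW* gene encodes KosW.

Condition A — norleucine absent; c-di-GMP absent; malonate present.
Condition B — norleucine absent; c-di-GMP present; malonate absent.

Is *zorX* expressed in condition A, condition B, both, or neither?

B only

Condition A:
Norleucine is absent, so HolU is active.
With repressor HolU bound, *mibW* is not transcribed.
So MibW is not produced.
With no repressor bound, *cilF* is transcribed.
So CilF is produced and active.
c-di-GMP is absent, so SovD is active.
With repressor SovD bound, *kosW* is not transcribed.
So KosW is not produced.
Malonate is present, so NolJ is active.
With repressor NolJ bound, *zorX* is not transcribed.
→ *zorX* is OFF in A.
Condition B:
Norleucine is absent, so HolU is active.
With repressor HolU bound, *mibW* is not transcribed.
So MibW is not produced.
With no repressor bound, *cilF* is transcribed.
So CilF is produced and active.
c-di-GMP is present, so SovD is inactive.
With no repressor bound, *kosW* is transcribed.
So KosW is produced and active.
Malonate is absent, so NolJ is inactive.
No repressor is bound and CilF and KosW are active, so *zorX* is transcribed.
→ *zorX* is ON in B.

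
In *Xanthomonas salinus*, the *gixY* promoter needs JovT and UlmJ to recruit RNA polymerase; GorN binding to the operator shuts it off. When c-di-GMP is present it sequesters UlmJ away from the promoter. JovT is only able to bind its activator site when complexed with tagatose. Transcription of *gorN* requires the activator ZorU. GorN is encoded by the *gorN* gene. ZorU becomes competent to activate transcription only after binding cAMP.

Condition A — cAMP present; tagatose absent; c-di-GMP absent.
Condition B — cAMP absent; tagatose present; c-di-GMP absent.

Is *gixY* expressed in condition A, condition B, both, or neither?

Condition A:
cAMP is present, so ZorU is active.
No repressor is bound and ZorU is active, so *gorN* is transcribed.
So GorN is produced and active.
Tagatose is absent, so JovT is inactive.
c-di-GMP is absent, so UlmJ is active.
With repressor GorN bound, *gixY* is not transcribed.
→ *gixY* is OFF in A.
Condition B:
cAMP is absent, so ZorU is inactive.
Required activator ZorU is absent, so *gorN* is not transcribed.
So GorN is not produced.
Tagatose is present, so JovT is active.
c-di-GMP is absent, so UlmJ is active.
No repressor is bound and JovT and UlmJ are active, so *gixY* is transcribed.
→ *gixY* is ON in B.

B only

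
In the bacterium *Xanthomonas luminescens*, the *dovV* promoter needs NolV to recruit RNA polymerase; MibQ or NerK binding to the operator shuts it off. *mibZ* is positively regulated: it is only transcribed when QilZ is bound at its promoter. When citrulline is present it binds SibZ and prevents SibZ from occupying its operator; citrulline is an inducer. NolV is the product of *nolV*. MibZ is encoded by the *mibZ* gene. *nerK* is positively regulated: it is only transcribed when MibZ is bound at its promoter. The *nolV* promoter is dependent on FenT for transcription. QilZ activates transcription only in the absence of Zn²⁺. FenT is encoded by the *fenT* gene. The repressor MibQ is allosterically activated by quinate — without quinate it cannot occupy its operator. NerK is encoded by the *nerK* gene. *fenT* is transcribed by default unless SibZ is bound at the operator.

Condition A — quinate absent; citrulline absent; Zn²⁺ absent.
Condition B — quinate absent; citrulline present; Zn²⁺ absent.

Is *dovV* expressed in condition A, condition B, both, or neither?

Condition A:
Quinate is absent, so MibQ is inactive.
Citrulline is absent, so SibZ is active.
With repressor SibZ bound, *fenT* is not transcribed.
So FenT is not produced.
Required activator FenT is absent, so *nolV* is not transcribed.
So NolV is not produced.
Zn²⁺ is absent, so QilZ is active.
No repressor is bound and QilZ is active, so *mibZ* is transcribed.
So MibZ is produced and active.
No repressor is bound and MibZ is active, so *nerK* is transcribed.
So NerK is produced and active.
With repressor NerK bound, *dovV* is not transcribed.
→ *dovV* is OFF in A.
Condition B:
Quinate is absent, so MibQ is inactive.
Citrulline is present, so SibZ is inactive.
With no repressor bound, *fenT* is transcribed.
So FenT is produced and active.
No repressor is bound and FenT is active, so *nolV* is transcribed.
So NolV is produced and active.
Zn²⁺ is absent, so QilZ is active.
No repressor is bound and QilZ is active, so *mibZ* is transcribed.
So MibZ is produced and active.
No repressor is bound and MibZ is active, so *nerK* is transcribed.
So NerK is produced and active.
With repressor NerK bound, *dovV* is not transcribed.
→ *dovV* is OFF in B.

neither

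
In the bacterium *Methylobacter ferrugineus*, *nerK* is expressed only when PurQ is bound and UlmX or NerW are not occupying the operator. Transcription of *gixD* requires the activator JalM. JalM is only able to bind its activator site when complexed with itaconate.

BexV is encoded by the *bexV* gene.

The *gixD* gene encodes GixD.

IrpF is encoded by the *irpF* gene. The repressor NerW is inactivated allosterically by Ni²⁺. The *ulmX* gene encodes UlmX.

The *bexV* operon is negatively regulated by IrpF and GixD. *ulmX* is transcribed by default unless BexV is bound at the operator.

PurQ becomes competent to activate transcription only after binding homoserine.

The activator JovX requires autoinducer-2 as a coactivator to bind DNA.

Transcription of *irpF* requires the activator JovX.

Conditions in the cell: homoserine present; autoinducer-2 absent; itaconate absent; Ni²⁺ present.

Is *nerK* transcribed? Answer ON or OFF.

Autoinducer-2 is absent, so JovX is inactive.
Required activator JovX is absent, so *irpF* is not transcribed.
So IrpF is not produced.
Itaconate is absent, so JalM is inactive.
Required activator JalM is absent, so *gixD* is not transcribed.
So GixD is not produced.
With no repressor bound, *bexV* is transcribed.
So BexV is produced and active.
With repressor BexV bound, *ulmX* is not transcribed.
So UlmX is not produced.
Homoserine is present, so PurQ is active.
Ni²⁺ is present, so NerW is inactive.
No repressor is bound and PurQ is active, so *nerK* is transcribed.

ON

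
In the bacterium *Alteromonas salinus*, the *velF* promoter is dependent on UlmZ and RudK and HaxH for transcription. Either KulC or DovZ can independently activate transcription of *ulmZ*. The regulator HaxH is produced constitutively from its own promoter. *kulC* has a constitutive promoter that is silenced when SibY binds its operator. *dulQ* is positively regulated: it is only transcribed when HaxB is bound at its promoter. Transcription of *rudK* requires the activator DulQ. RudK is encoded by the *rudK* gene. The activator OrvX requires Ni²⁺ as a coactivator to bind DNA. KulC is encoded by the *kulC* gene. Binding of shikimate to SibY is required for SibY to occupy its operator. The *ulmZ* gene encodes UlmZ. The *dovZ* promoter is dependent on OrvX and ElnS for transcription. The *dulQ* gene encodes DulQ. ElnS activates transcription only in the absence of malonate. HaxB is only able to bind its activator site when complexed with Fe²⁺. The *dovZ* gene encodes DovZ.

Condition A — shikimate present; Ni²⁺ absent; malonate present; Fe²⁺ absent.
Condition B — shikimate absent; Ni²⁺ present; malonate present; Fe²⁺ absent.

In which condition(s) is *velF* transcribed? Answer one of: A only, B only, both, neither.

neither

Condition A:
Shikimate is present, so SibY is active.
With repressor SibY bound, *kulC* is not transcribed.
So KulC is not produced.
Ni²⁺ is absent, so OrvX is inactive.
Malonate is present, so ElnS is inactive.
Required activator OrvX is absent, so *dovZ* is not transcribed.
So DovZ is not produced.
No activator is available at the *ulmZ* promoter, so *ulmZ* is not transcribed.
So UlmZ is not produced.
Fe²⁺ is absent, so HaxB is inactive.
Required activator HaxB is absent, so *dulQ* is not transcribed.
So DulQ is not produced.
Required activator DulQ is absent, so *rudK* is not transcribed.
So RudK is not produced.
HaxH is produced constitutively and is active.
Required activator UlmZ is absent, so *velF* is not transcribed.
→ *velF* is OFF in A.
Condition B:
Shikimate is absent, so SibY is inactive.
With no repressor bound, *kulC* is transcribed.
So KulC is produced and active.
Ni²⁺ is present, so OrvX is active.
Malonate is present, so ElnS is inactive.
Required activator ElnS is absent, so *dovZ* is not transcribed.
So DovZ is not produced.
Activator KulC is present, so *ulmZ* is transcribed.
So UlmZ is produced and active.
Fe²⁺ is absent, so HaxB is inactive.
Required activator HaxB is absent, so *dulQ* is not transcribed.
So DulQ is not produced.
Required activator DulQ is absent, so *rudK* is not transcribed.
So RudK is not produced.
HaxH is produced constitutively and is active.
Required activator RudK is absent, so *velF* is not transcribed.
→ *velF* is OFF in B.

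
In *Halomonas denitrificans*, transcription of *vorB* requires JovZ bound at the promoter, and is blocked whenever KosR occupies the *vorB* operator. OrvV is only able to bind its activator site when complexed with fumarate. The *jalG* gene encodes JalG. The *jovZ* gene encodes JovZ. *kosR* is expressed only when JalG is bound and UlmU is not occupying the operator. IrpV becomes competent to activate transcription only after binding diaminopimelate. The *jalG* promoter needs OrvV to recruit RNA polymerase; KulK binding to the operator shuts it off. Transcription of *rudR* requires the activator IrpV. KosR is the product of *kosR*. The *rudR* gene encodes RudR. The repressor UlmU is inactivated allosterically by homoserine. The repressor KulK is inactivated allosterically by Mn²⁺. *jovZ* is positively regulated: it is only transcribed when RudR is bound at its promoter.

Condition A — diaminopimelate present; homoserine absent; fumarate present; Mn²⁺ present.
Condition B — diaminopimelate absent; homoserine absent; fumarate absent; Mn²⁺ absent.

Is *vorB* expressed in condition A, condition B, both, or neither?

Condition A:
Diaminopimelate is present, so IrpV is active.
No repressor is bound and IrpV is active, so *rudR* is transcribed.
So RudR is produced and active.
No repressor is bound and RudR is active, so *jovZ* is transcribed.
So JovZ is produced and active.
Homoserine is absent, so UlmU is active.
Fumarate is present, so OrvV is active.
Mn²⁺ is present, so KulK is inactive.
No repressor is bound and OrvV is active, so *jalG* is transcribed.
So JalG is produced and active.
With repressor UlmU bound, *kosR* is not transcribed.
So KosR is not produced.
No repressor is bound and JovZ is active, so *vorB* is transcribed.
→ *vorB* is ON in A.
Condition B:
Diaminopimelate is absent, so IrpV is inactive.
Required activator IrpV is absent, so *rudR* is not transcribed.
So RudR is not produced.
Required activator RudR is absent, so *jovZ* is not transcribed.
So JovZ is not produced.
Homoserine is absent, so UlmU is active.
Fumarate is absent, so OrvV is inactive.
Mn²⁺ is absent, so KulK is active.
With repressor KulK bound, *jalG* is not transcribed.
So JalG is not produced.
With repressor UlmU bound, *kosR* is not transcribed.
So KosR is not produced.
Required activator JovZ is absent, so *vorB* is not transcribed.
→ *vorB* is OFF in B.

A only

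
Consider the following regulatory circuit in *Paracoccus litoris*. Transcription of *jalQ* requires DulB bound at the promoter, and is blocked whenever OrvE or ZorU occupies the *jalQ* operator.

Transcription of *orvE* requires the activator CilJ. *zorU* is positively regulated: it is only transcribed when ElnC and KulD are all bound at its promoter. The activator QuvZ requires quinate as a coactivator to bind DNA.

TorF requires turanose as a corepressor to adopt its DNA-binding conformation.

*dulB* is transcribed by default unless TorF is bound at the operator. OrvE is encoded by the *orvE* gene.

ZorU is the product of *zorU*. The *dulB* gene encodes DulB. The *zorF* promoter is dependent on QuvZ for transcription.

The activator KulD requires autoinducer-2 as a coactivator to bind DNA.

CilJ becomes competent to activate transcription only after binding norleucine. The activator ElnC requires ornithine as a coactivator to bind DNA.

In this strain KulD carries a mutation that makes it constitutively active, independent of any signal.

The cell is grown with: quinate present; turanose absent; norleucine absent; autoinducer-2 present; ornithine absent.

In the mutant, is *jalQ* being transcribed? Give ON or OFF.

Norleucine is absent, so CilJ is inactive.
Required activator CilJ is absent, so *orvE* is not transcribed.
So OrvE is not produced.
Ornithine is absent, so ElnC is inactive.
KulD is constitutively active in this strain.
Required activator ElnC is absent, so *zorU* is not transcribed.
So ZorU is not produced.
Turanose is absent, so TorF is inactive.
With no repressor bound, *dulB* is transcribed.
So DulB is produced and active.
No repressor is bound and DulB is active, so *jalQ* is transcribed.

ON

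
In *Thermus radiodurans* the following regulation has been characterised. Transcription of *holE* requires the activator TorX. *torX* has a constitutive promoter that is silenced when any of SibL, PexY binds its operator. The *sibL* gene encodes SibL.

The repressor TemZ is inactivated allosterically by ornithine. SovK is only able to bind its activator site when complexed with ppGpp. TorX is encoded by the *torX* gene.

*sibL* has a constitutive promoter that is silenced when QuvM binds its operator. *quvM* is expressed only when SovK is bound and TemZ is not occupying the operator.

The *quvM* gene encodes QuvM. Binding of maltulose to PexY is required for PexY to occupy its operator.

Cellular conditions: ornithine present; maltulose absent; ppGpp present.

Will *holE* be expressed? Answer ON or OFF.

ppGpp is present, so SovK is active.
Ornithine is present, so TemZ is inactive.
No repressor is bound and SovK is active, so *quvM* is transcribed.
So QuvM is produced and active.
With repressor QuvM bound, *sibL* is not transcribed.
So SibL is not produced.
Maltulose is absent, so PexY is inactive.
With no repressor bound, *torX* is transcribed.
So TorX is produced and active.
No repressor is bound and TorX is active, so *holE* is transcribed.

ON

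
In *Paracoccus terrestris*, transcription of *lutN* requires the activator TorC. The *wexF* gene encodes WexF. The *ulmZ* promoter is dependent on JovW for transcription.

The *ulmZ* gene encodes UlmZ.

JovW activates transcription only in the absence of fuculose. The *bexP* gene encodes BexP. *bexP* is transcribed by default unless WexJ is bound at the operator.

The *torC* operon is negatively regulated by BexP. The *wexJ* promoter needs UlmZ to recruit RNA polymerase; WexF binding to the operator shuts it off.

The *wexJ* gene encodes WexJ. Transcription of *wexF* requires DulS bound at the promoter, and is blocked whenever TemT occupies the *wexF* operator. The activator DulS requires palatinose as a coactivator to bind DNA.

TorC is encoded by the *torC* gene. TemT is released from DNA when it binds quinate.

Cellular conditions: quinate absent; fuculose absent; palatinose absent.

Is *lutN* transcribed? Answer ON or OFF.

Quinate is absent, so TemT is active.
Palatinose is absent, so DulS is inactive.
With repressor TemT bound, *wexF* is not transcribed.
So WexF is not produced.
Fuculose is absent, so JovW is active.
No repressor is bound and JovW is active, so *ulmZ* is transcribed.
So UlmZ is produced and active.
No repressor is bound and UlmZ is active, so *wexJ* is transcribed.
So WexJ is produced and active.
With repressor WexJ bound, *bexP* is not transcribed.
So BexP is not produced.
With no repressor bound, *torC* is transcribed.
So TorC is produced and active.
No repressor is bound and TorC is active, so *lutN* is transcribed.

ON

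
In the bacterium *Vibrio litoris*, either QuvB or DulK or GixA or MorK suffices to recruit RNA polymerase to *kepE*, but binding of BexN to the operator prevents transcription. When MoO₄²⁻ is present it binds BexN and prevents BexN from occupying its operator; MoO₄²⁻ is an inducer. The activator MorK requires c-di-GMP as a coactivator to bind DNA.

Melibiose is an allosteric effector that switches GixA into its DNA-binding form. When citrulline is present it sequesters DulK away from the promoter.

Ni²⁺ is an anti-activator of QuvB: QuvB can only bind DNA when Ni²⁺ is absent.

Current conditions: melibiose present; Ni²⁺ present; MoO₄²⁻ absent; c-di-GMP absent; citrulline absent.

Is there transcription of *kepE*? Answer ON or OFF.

Ni²⁺ is present, so QuvB is inactive.
MoO₄²⁻ is absent, so BexN is active.
Citrulline is absent, so DulK is active.
Melibiose is present, so GixA is active.
c-di-GMP is absent, so MorK is inactive.
With repressor BexN bound, *kepE* is not transcribed.

OFF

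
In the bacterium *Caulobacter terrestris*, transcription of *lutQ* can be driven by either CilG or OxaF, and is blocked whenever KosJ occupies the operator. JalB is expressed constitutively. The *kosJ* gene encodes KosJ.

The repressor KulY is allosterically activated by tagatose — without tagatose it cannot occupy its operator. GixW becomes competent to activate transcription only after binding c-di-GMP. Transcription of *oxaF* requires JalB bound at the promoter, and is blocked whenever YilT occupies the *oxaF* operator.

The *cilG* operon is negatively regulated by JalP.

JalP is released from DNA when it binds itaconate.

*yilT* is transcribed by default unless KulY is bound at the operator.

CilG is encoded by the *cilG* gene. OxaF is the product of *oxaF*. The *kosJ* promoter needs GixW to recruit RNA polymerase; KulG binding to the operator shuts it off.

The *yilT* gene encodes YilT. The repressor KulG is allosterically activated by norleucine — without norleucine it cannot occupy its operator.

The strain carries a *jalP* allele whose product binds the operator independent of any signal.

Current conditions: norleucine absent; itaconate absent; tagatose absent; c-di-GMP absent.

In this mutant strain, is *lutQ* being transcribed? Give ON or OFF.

Norleucine is absent, so KulG is inactive.
c-di-GMP is absent, so GixW is inactive.
Required activator GixW is absent, so *kosJ* is not transcribed.
So KosJ is not produced.
JalP is constitutively active in this strain.
With repressor JalP bound, *cilG* is not transcribed.
So CilG is not produced.
JalB is produced constitutively and is active.
Tagatose is absent, so KulY is inactive.
With no repressor bound, *yilT* is transcribed.
So YilT is produced and active.
With repressor YilT bound, *oxaF* is not transcribed.
So OxaF is not produced.
No activator is available at the *lutQ* promoter, so *lutQ* is not transcribed.

OFF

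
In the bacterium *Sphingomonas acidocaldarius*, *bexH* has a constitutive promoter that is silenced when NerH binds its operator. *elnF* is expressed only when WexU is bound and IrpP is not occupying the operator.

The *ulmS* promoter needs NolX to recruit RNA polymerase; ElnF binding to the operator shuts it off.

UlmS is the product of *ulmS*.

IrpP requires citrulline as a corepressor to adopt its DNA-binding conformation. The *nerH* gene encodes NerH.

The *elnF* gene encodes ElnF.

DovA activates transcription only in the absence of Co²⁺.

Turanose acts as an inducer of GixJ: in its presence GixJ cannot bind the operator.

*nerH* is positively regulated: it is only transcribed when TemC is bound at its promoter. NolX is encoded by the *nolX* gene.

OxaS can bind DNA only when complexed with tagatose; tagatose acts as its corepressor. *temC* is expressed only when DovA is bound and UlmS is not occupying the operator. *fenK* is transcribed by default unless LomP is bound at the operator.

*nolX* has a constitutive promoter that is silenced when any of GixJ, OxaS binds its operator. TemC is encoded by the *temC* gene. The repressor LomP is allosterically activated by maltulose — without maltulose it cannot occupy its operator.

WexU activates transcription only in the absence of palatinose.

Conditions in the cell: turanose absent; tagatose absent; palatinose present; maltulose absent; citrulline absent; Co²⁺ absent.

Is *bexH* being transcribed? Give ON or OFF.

OFF

Turanose is absent, so GixJ is active.
Tagatose is absent, so OxaS is inactive.
With repressor GixJ bound, *nolX* is not transcribed.
So NolX is not produced.
Palatinose is present, so WexU is inactive.
Citrulline is absent, so IrpP is inactive.
Required activator WexU is absent, so *elnF* is not transcribed.
So ElnF is not produced.
Required activator NolX is absent, so *ulmS* is not transcribed.
So UlmS is not produced.
Co²⁺ is absent, so DovA is active.
No repressor is bound and DovA is active, so *temC* is transcribed.
So TemC is produced and active.
No repressor is bound and TemC is active, so *nerH* is transcribed.
So NerH is produced and active.
With repressor NerH bound, *bexH* is not transcribed.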